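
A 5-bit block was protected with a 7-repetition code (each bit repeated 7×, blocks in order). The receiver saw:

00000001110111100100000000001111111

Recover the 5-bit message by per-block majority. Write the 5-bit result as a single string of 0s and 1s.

Block 1 (0000000): 0 ones → 0
Block 2 (1110111): 6 ones → 1
Block 3 (1001000): 2 ones → 0
Block 4 (0000000): 0 ones → 0
Block 5 (1111111): 7 ones → 1

01001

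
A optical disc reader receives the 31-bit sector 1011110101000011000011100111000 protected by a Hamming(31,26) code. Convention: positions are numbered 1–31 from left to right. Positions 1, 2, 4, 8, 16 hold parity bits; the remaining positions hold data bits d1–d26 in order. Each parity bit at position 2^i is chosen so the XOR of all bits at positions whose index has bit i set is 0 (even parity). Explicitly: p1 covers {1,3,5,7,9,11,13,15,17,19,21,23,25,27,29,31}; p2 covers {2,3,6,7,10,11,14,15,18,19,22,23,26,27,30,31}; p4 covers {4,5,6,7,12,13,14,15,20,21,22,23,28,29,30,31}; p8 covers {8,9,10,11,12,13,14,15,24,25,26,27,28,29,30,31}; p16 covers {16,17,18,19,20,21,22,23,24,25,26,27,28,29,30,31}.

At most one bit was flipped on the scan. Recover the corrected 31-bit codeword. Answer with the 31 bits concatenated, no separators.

s1 (pos 1,3,5,7,9,11,13,15,17,19,21,23,25,27,29,31): 1⊕1⊕1⊕0⊕0⊕0⊕0⊕1⊕0⊕0⊕1⊕1⊕0⊕1⊕0⊕0 = 1
s2 (pos 2,3,6,7,10,11,14,15,18,19,22,23,26,27,30,31): 0⊕1⊕1⊕0⊕1⊕0⊕0⊕1⊕0⊕0⊕1⊕1⊕1⊕1⊕0⊕0 = 0
s4 (pos 4,5,6,7,12,13,14,15,20,21,22,23,28,29,30,31): 1⊕1⊕1⊕0⊕0⊕0⊕0⊕1⊕0⊕1⊕1⊕1⊕1⊕0⊕0⊕0 = 0
s8 (pos 8,9,10,11,12,13,14,15,24,25,26,27,28,29,30,31): 1⊕0⊕1⊕0⊕0⊕0⊕0⊕1⊕0⊕0⊕1⊕1⊕1⊕0⊕0⊕0 = 0
s16 (pos 16,17,18,19,20,21,22,23,24,25,26,27,28,29,30,31): 1⊕0⊕0⊕0⊕0⊕1⊕1⊕1⊕0⊕0⊕1⊕1⊕1⊕0⊕0⊕0 = 1
Syndrome s16…s1 = 10001 → error at position 17.
Flip position 17: 1011110101000011000011100111000 → 1011110101000011100011100111000

1011110101000011100011100111000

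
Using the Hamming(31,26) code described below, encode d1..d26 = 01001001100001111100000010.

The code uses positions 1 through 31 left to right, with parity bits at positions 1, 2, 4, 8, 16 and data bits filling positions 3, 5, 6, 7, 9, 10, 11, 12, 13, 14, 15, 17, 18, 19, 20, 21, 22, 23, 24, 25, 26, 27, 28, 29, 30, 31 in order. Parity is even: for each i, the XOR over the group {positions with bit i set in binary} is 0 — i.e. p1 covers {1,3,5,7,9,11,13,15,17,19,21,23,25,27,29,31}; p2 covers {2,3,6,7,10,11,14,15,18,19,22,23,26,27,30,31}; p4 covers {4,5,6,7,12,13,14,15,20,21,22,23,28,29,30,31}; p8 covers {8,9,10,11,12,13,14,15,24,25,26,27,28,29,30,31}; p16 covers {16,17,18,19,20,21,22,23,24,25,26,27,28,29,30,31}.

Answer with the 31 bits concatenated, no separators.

Place data at non-parity positions: p1 p2 0 p4 1 0 0 p8 1 0 0 1 1 0 0 p16 0 0 1 1 1 1 1 0 0 0 0 0 0 1 0
p1 (pos 1,3,5,7,9,11,13,15,17,19,21,23,25,27,29,31): XOR of data positions = 0⊕1⊕0⊕1⊕0⊕1⊕0⊕0⊕1⊕1⊕1⊕0⊕0⊕0⊕0 = 0
p2 (pos 2,3,6,7,10,11,14,15,18,19,22,23,26,27,30,31): XOR of data positions = 0⊕0⊕0⊕0⊕0⊕0⊕0⊕0⊕1⊕1⊕1⊕0⊕0⊕1⊕0 = 0
p4 (pos 4,5,6,7,12,13,14,15,20,21,22,23,28,29,30,31): XOR of data positions = 1⊕0⊕0⊕1⊕1⊕0⊕0⊕1⊕1⊕1⊕1⊕0⊕0⊕1⊕0 = 0
p8 (pos 8,9,10,11,12,13,14,15,24,25,26,27,28,29,30,31): XOR of data positions = 1⊕0⊕0⊕1⊕1⊕0⊕0⊕0⊕0⊕0⊕0⊕0⊕0⊕1⊕0 = 0
p16 (pos 16,17,18,19,20,21,22,23,24,25,26,27,28,29,30,31): XOR of data positions = 0⊕0⊕1⊕1⊕1⊕1⊕1⊕0⊕0⊕0⊕0⊕0⊕0⊕1⊕0 = 0
Codeword: 0000100010011000001111100000010

0000100010011000001111100000010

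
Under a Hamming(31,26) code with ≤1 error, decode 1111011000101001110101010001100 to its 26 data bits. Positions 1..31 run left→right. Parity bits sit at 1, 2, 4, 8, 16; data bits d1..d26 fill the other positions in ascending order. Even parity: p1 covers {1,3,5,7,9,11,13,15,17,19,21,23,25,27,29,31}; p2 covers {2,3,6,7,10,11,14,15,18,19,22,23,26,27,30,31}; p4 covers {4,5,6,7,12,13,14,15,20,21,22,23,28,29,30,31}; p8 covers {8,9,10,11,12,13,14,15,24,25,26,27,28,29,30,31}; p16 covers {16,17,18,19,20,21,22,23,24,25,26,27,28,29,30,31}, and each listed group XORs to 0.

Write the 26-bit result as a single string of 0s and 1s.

s1 (pos 1,3,5,7,9,11,13,15,17,19,21,23,25,27,29,31): 1⊕1⊕0⊕1⊕0⊕1⊕1⊕0⊕1⊕0⊕0⊕0⊕0⊕0⊕1⊕0 = 1
s2 (pos 2,3,6,7,10,11,14,15,18,19,22,23,26,27,30,31): 1⊕1⊕1⊕1⊕0⊕1⊕0⊕0⊕1⊕0⊕1⊕0⊕0⊕0⊕0⊕0 = 1
s4 (pos 4,5,6,7,12,13,14,15,20,21,22,23,28,29,30,31): 1⊕0⊕1⊕1⊕0⊕1⊕0⊕0⊕1⊕0⊕1⊕0⊕1⊕1⊕0⊕0 = 0
s8 (pos 8,9,10,11,12,13,14,15,24,25,26,27,28,29,30,31): 0⊕0⊕0⊕1⊕0⊕1⊕0⊕0⊕1⊕0⊕0⊕0⊕1⊕1⊕0⊕0 = 1
s16 (pos 16,17,18,19,20,21,22,23,24,25,26,27,28,29,30,31): 1⊕1⊕1⊕0⊕1⊕0⊕1⊕0⊕1⊕0⊕0⊕0⊕1⊕1⊕0⊕0 = 0
Syndrome s16…s1 = 01011 → error at position 11.
Flip position 11: 1111011000101001110101010001100 → 1111011000001001110101010001100
Read data bits from positions 3,5,6,7,9,10,11,12,13,14,15,17,18,19,20,21,22,23,24,25,26,27,28,29,30,31: 10110000100110101010001100

10110000100110101010001100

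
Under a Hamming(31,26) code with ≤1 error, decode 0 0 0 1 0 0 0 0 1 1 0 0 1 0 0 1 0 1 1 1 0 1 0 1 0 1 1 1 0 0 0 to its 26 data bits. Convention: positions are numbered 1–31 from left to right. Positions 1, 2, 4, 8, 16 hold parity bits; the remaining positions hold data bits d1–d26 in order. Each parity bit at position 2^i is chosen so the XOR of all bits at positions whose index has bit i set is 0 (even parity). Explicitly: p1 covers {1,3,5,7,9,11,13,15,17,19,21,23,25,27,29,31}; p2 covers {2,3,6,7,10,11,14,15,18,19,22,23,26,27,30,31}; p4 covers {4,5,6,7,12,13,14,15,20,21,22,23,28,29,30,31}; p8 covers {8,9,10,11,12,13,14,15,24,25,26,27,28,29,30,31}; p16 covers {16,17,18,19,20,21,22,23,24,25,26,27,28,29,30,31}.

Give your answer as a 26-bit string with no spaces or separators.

s1 (pos 1,3,5,7,9,11,13,15,17,19,21,23,25,27,29,31): 0⊕0⊕0⊕0⊕1⊕0⊕1⊕0⊕0⊕1⊕0⊕0⊕0⊕1⊕0⊕0 = 0
s2 (pos 2,3,6,7,10,11,14,15,18,19,22,23,26,27,30,31): 0⊕0⊕0⊕0⊕1⊕0⊕0⊕0⊕1⊕1⊕1⊕0⊕1⊕1⊕0⊕0 = 0
s4 (pos 4,5,6,7,12,13,14,15,20,21,22,23,28,29,30,31): 1⊕0⊕0⊕0⊕0⊕1⊕0⊕0⊕1⊕0⊕1⊕0⊕1⊕0⊕0⊕0 = 1
s8 (pos 8,9,10,11,12,13,14,15,24,25,26,27,28,29,30,31): 0⊕1⊕1⊕0⊕0⊕1⊕0⊕0⊕1⊕0⊕1⊕1⊕1⊕0⊕0⊕0 = 1
s16 (pos 16,17,18,19,20,21,22,23,24,25,26,27,28,29,30,31): 1⊕0⊕1⊕1⊕1⊕0⊕1⊕0⊕1⊕0⊕1⊕1⊕1⊕0⊕0⊕0 = 1
Syndrome s16…s1 = 11100 → error at position 28.
Flip position 28: 0001000011001001011101010111000 → 0001000011001001011101010110000
Read data bits from positions 3,5,6,7,9,10,11,12,13,14,15,17,18,19,20,21,22,23,24,25,26,27,28,29,30,31: 00001100100011101010110000

00001100100011101010110000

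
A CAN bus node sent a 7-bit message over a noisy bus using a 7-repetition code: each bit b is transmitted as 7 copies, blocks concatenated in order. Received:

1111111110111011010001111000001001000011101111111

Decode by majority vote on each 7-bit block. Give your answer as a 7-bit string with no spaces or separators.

Block 1 (1111111): 7 ones → 1
Block 2 (1101110): 5 ones → 1
Block 3 (1101000): 3 ones → 0
Block 4 (1111000): 4 ones → 1
Block 5 (0010010): 2 ones → 0
Block 6 (0001110): 3 ones → 0
Block 7 (1111111): 7 ones → 1

1101001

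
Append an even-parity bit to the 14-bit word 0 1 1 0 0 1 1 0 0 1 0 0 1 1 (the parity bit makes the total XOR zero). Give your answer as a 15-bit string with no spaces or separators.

011001100100111

XOR of the 14 data bits: 0⊕1⊕1⊕0⊕0⊕1⊕1⊕0⊕0⊕1⊕0⊕0⊕1⊕1 = 1
Parity bit = 1 (so all 15 bits XOR to 0).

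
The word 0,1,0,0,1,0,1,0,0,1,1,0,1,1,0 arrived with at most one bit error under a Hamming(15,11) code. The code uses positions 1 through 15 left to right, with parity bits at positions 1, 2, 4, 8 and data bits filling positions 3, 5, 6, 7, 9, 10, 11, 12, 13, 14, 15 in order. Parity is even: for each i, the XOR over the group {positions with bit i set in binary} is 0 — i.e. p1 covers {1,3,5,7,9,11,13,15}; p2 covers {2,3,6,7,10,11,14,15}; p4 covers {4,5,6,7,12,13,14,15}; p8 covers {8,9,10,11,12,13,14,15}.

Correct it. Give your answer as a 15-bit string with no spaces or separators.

s1 (pos 1,3,5,7,9,11,13,15): 0⊕0⊕1⊕1⊕0⊕1⊕1⊕0 = 0
s2 (pos 2,3,6,7,10,11,14,15): 1⊕0⊕0⊕1⊕1⊕1⊕1⊕0 = 1
s4 (pos 4,5,6,7,12,13,14,15): 0⊕1⊕0⊕1⊕0⊕1⊕1⊕0 = 0
s8 (pos 8,9,10,11,12,13,14,15): 0⊕0⊕1⊕1⊕0⊕1⊕1⊕0 = 0
Syndrome s8…s1 = 0010 → error at position 2.
Flip position 2: 010010100110110 → 000010100110110

000010100110110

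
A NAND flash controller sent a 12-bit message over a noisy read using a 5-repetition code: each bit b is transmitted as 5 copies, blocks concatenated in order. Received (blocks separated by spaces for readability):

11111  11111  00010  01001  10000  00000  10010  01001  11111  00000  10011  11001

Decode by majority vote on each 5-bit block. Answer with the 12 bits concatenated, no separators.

Block 1 (11111): 5 ones → 1
Block 2 (11111): 5 ones → 1
Block 3 (00010): 1 one → 0
Block 4 (01001): 2 ones → 0
Block 5 (10000): 1 one → 0
Block 6 (00000): 0 ones → 0
Block 7 (10010): 2 ones → 0
Block 8 (01001): 2 ones → 0
Block 9 (11111): 5 ones → 1
Block 10 (00000): 0 ones → 0
Block 11 (10011): 3 ones → 1
Block 12 (11001): 3 ones → 1

110000001011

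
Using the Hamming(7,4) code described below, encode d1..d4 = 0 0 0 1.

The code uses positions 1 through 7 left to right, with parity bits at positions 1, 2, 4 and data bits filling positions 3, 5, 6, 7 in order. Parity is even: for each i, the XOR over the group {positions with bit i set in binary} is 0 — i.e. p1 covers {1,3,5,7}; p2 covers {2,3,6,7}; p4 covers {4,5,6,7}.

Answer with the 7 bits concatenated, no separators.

Place data at non-parity positions: p1 p2 0 p4 0 0 1
p1 (pos 1,3,5,7): XOR of data positions = 0⊕0⊕1 = 1
p2 (pos 2,3,6,7): XOR of data positions = 0⊕0⊕1 = 1
p4 (pos 4,5,6,7): XOR of data positions = 0⊕0⊕1 = 1
Codeword: 1101001

1101001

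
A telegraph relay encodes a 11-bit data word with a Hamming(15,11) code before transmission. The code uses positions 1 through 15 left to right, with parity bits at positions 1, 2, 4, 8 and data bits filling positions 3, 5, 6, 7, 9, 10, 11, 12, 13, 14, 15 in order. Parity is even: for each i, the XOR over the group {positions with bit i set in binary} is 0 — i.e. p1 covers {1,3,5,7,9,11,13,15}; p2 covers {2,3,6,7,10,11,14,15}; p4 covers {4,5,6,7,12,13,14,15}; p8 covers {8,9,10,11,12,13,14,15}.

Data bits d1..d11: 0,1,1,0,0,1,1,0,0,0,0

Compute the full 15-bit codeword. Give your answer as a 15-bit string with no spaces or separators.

Place data at non-parity positions: p1 p2 0 p4 1 1 0 p8 0 1 1 0 0 0 0
p1 (pos 1,3,5,7,9,11,13,15): XOR of data positions = 0⊕1⊕0⊕0⊕1⊕0⊕0 = 0
p2 (pos 2,3,6,7,10,11,14,15): XOR of data positions = 0⊕1⊕0⊕1⊕1⊕0⊕0 = 1
p4 (pos 4,5,6,7,12,13,14,15): XOR of data positions = 1⊕1⊕0⊕0⊕0⊕0⊕0 = 0
p8 (pos 8,9,10,11,12,13,14,15): XOR of data positions = 0⊕1⊕1⊕0⊕0⊕0⊕0 = 0
Codeword: 010011000110000

010011000110000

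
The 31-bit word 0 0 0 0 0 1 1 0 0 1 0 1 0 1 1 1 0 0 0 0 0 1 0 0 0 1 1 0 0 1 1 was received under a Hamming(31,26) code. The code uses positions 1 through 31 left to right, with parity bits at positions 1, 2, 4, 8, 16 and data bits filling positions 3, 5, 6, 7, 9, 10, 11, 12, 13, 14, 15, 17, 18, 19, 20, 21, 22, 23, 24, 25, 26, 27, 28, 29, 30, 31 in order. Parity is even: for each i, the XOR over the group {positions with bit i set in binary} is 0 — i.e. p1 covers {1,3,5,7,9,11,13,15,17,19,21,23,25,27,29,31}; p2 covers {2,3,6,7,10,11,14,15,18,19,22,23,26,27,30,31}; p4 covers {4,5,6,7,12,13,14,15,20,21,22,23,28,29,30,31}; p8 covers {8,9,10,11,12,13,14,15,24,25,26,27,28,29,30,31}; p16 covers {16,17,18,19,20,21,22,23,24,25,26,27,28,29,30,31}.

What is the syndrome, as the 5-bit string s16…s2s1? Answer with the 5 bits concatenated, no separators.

s1 (pos 1,3,5,7,9,11,13,15,17,19,21,23,25,27,29,31): 0⊕0⊕0⊕1⊕0⊕0⊕0⊕1⊕0⊕0⊕0⊕0⊕0⊕1⊕0⊕1 = 0
s2 (pos 2,3,6,7,10,11,14,15,18,19,22,23,26,27,30,31): 0⊕0⊕1⊕1⊕1⊕0⊕1⊕1⊕0⊕0⊕1⊕0⊕1⊕1⊕1⊕1 = 0
s4 (pos 4,5,6,7,12,13,14,15,20,21,22,23,28,29,30,31): 0⊕0⊕1⊕1⊕1⊕0⊕1⊕1⊕0⊕0⊕1⊕0⊕0⊕0⊕1⊕1 = 0
s8 (pos 8,9,10,11,12,13,14,15,24,25,26,27,28,29,30,31): 0⊕0⊕1⊕0⊕1⊕0⊕1⊕1⊕0⊕0⊕1⊕1⊕0⊕0⊕1⊕1 = 0
s16 (pos 16,17,18,19,20,21,22,23,24,25,26,27,28,29,30,31): 1⊕0⊕0⊕0⊕0⊕0⊕1⊕0⊕0⊕0⊕1⊕1⊕0⊕0⊕1⊕1 = 0
Syndrome s16…s1 = 00000 → no error.

00000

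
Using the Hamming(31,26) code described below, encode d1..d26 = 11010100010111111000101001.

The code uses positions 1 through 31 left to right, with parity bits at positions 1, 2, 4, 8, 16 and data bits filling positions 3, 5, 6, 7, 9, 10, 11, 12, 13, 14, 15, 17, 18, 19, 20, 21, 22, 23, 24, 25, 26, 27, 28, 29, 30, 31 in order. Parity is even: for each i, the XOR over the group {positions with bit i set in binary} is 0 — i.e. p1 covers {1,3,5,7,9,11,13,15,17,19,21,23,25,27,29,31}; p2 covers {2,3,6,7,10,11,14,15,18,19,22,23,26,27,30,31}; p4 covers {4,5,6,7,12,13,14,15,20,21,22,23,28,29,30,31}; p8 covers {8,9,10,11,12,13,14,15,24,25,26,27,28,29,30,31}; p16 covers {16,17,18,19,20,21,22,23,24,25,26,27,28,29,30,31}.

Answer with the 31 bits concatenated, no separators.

1110101101000101111111000101001

Place data at non-parity positions: p1 p2 1 p4 1 0 1 p8 0 1 0 0 0 1 0 p16 1 1 1 1 1 1 0 0 0 1 0 1 0 0 1
p1 (pos 1,3,5,7,9,11,13,15,17,19,21,23,25,27,29,31): XOR of data positions = 1⊕1⊕1⊕0⊕0⊕0⊕0⊕1⊕1⊕1⊕0⊕0⊕0⊕0⊕1 = 1
p2 (pos 2,3,6,7,10,11,14,15,18,19,22,23,26,27,30,31): XOR of data positions = 1⊕0⊕1⊕1⊕0⊕1⊕0⊕1⊕1⊕1⊕0⊕1⊕0⊕0⊕1 = 1
p4 (pos 4,5,6,7,12,13,14,15,20,21,22,23,28,29,30,31): XOR of data positions = 1⊕0⊕1⊕0⊕0⊕1⊕0⊕1⊕1⊕1⊕0⊕1⊕0⊕0⊕1 = 0
p8 (pos 8,9,10,11,12,13,14,15,24,25,26,27,28,29,30,31): XOR of data positions = 0⊕1⊕0⊕0⊕0⊕1⊕0⊕0⊕0⊕1⊕0⊕1⊕0⊕0⊕1 = 1
p16 (pos 16,17,18,19,20,21,22,23,24,25,26,27,28,29,30,31): XOR of data positions = 1⊕1⊕1⊕1⊕1⊕1⊕0⊕0⊕0⊕1⊕0⊕1⊕0⊕0⊕1 = 1
Codeword: 1110101101000101111111000101001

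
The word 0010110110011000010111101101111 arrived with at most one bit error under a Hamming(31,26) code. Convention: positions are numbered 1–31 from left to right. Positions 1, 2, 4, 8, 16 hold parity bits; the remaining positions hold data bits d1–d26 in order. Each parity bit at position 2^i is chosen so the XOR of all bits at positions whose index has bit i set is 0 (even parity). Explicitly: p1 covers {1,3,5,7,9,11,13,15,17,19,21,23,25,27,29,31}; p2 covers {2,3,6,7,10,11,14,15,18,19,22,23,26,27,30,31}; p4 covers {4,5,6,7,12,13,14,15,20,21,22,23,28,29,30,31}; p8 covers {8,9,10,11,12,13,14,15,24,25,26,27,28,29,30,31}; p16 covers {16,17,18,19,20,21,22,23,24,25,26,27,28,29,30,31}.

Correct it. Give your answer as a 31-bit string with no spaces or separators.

s1 (pos 1,3,5,7,9,11,13,15,17,19,21,23,25,27,29,31): 0⊕1⊕1⊕0⊕1⊕0⊕1⊕0⊕0⊕0⊕1⊕1⊕1⊕0⊕1⊕1 = 1
s2 (pos 2,3,6,7,10,11,14,15,18,19,22,23,26,27,30,31): 0⊕1⊕1⊕0⊕0⊕0⊕0⊕0⊕1⊕0⊕1⊕1⊕1⊕0⊕1⊕1 = 0
s4 (pos 4,5,6,7,12,13,14,15,20,21,22,23,28,29,30,31): 0⊕1⊕1⊕0⊕1⊕1⊕0⊕0⊕1⊕1⊕1⊕1⊕1⊕1⊕1⊕1 = 0
s8 (pos 8,9,10,11,12,13,14,15,24,25,26,27,28,29,30,31): 1⊕1⊕0⊕0⊕1⊕1⊕0⊕0⊕0⊕1⊕1⊕0⊕1⊕1⊕1⊕1 = 0
s16 (pos 16,17,18,19,20,21,22,23,24,25,26,27,28,29,30,31): 0⊕0⊕1⊕0⊕1⊕1⊕1⊕1⊕0⊕1⊕1⊕0⊕1⊕1⊕1⊕1 = 1
Syndrome s16…s1 = 10001 → error at position 17.
Flip position 17: 0010110110011000010111101101111 → 0010110110011000110111101101111

0010110110011000110111101101111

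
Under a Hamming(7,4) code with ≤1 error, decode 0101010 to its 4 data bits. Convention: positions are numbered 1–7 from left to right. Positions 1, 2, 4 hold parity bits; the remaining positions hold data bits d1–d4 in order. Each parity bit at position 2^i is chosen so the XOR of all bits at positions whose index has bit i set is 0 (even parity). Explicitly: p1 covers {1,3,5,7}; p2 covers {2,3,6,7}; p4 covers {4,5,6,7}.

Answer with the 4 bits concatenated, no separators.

0010

s1 (pos 1,3,5,7): 0⊕0⊕0⊕0 = 0
s2 (pos 2,3,6,7): 1⊕0⊕1⊕0 = 0
s4 (pos 4,5,6,7): 1⊕0⊕1⊕0 = 0
Syndrome s4…s1 = 000 → no error.
Read data bits from positions 3,5,6,7: 0010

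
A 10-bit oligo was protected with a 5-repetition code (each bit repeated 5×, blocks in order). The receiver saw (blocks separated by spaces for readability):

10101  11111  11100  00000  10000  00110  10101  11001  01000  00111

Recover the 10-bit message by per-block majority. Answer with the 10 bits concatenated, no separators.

1110001101

Block 1 (10101): 3 ones → 1
Block 2 (11111): 5 ones → 1
Block 3 (11100): 3 ones → 1
Block 4 (00000): 0 ones → 0
Block 5 (10000): 1 one → 0
Block 6 (00110): 2 ones → 0
Block 7 (10101): 3 ones → 1
Block 8 (11001): 3 ones → 1
Block 9 (01000): 1 one → 0
Block 10 (00111): 3 ones → 1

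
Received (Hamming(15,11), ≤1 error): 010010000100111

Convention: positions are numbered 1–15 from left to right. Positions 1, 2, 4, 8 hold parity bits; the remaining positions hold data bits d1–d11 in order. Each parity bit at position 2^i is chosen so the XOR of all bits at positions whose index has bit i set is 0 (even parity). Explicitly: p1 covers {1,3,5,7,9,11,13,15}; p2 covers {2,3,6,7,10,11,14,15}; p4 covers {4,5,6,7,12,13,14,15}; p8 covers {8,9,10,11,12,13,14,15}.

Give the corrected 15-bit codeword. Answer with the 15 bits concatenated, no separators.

s1 (pos 1,3,5,7,9,11,13,15): 0⊕0⊕1⊕0⊕0⊕0⊕1⊕1 = 1
s2 (pos 2,3,6,7,10,11,14,15): 1⊕0⊕0⊕0⊕1⊕0⊕1⊕1 = 0
s4 (pos 4,5,6,7,12,13,14,15): 0⊕1⊕0⊕0⊕0⊕1⊕1⊕1 = 0
s8 (pos 8,9,10,11,12,13,14,15): 0⊕0⊕1⊕0⊕0⊕1⊕1⊕1 = 0
Syndrome s8…s1 = 0001 → error at position 1.
Flip position 1: 010010000100111 → 110010000100111

110010000100111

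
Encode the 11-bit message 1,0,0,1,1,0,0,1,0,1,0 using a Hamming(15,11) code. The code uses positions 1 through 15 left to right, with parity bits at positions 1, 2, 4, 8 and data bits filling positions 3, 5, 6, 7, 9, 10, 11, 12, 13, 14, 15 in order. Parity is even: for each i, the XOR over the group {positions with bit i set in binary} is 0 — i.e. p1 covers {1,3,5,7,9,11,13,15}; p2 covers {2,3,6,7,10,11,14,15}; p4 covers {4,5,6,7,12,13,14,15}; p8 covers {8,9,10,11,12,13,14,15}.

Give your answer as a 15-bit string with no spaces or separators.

111100111001010

Place data at non-parity positions: p1 p2 1 p4 0 0 1 p8 1 0 0 1 0 1 0
p1 (pos 1,3,5,7,9,11,13,15): XOR of data positions = 1⊕0⊕1⊕1⊕0⊕0⊕0 = 1
p2 (pos 2,3,6,7,10,11,14,15): XOR of data positions = 1⊕0⊕1⊕0⊕0⊕1⊕0 = 1
p4 (pos 4,5,6,7,12,13,14,15): XOR of data positions = 0⊕0⊕1⊕1⊕0⊕1⊕0 = 1
p8 (pos 8,9,10,11,12,13,14,15): XOR of data positions = 1⊕0⊕0⊕1⊕0⊕1⊕0 = 1
Codeword: 111100111001010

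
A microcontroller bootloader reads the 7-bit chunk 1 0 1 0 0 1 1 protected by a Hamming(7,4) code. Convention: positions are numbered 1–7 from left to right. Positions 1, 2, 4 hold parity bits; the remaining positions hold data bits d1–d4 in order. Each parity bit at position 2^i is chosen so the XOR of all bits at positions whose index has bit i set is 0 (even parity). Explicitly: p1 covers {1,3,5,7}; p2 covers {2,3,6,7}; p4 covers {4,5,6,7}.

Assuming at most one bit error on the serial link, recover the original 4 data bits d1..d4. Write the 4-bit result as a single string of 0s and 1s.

s1 (pos 1,3,5,7): 1⊕1⊕0⊕1 = 1
s2 (pos 2,3,6,7): 0⊕1⊕1⊕1 = 1
s4 (pos 4,5,6,7): 0⊕0⊕1⊕1 = 0
Syndrome s4…s1 = 011 → error at position 3.
Flip position 3: 1010011 → 1000011
Read data bits from positions 3,5,6,7: 0011

0011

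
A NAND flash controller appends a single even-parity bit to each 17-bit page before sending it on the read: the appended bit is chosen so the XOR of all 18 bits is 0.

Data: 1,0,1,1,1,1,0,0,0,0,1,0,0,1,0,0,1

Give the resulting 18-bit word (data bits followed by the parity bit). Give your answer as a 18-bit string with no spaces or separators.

XOR of the 17 data bits: 1⊕0⊕1⊕1⊕1⊕1⊕0⊕0⊕0⊕0⊕1⊕0⊕0⊕1⊕0⊕0⊕1 = 0
Parity bit = 0 (so all 18 bits XOR to 0).

101111000010010010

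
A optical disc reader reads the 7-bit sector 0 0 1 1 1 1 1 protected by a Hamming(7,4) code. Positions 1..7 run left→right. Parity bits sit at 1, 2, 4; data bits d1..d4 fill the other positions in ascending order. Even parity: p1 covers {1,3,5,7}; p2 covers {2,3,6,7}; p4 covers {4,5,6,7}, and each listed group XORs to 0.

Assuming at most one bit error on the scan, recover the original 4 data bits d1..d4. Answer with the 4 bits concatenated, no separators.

0111

s1 (pos 1,3,5,7): 0⊕1⊕1⊕1 = 1
s2 (pos 2,3,6,7): 0⊕1⊕1⊕1 = 1
s4 (pos 4,5,6,7): 1⊕1⊕1⊕1 = 0
Syndrome s4…s1 = 011 → error at position 3.
Flip position 3: 0011111 → 0001111
Read data bits from positions 3,5,6,7: 0111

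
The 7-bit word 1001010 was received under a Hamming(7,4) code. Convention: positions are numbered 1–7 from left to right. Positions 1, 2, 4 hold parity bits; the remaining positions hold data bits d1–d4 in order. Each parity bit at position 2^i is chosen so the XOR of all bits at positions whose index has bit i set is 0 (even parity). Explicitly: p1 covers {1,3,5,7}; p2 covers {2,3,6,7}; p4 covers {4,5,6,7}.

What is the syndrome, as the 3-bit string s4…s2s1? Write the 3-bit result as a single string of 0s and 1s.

011

s1 (pos 1,3,5,7): 1⊕0⊕0⊕0 = 1
s2 (pos 2,3,6,7): 0⊕0⊕1⊕0 = 1
s4 (pos 4,5,6,7): 1⊕0⊕1⊕0 = 0
Syndrome s4…s1 = 011 → error at position 3.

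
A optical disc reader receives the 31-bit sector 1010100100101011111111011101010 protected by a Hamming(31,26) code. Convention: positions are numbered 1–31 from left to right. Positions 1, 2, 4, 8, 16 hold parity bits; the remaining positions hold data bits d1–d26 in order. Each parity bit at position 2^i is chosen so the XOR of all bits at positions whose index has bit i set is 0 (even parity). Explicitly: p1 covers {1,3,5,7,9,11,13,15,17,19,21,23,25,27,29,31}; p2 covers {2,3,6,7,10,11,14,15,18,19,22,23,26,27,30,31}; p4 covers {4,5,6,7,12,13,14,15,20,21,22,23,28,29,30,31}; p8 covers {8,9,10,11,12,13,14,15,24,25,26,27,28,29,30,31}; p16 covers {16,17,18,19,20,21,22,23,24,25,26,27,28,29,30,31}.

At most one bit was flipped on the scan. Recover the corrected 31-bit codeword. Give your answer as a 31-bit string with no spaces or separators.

s1 (pos 1,3,5,7,9,11,13,15,17,19,21,23,25,27,29,31): 1⊕1⊕1⊕0⊕0⊕1⊕1⊕1⊕1⊕1⊕1⊕0⊕1⊕0⊕0⊕0 = 0
s2 (pos 2,3,6,7,10,11,14,15,18,19,22,23,26,27,30,31): 0⊕1⊕0⊕0⊕0⊕1⊕0⊕1⊕1⊕1⊕1⊕0⊕1⊕0⊕1⊕0 = 0
s4 (pos 4,5,6,7,12,13,14,15,20,21,22,23,28,29,30,31): 0⊕1⊕0⊕0⊕0⊕1⊕0⊕1⊕1⊕1⊕1⊕0⊕1⊕0⊕1⊕0 = 0
s8 (pos 8,9,10,11,12,13,14,15,24,25,26,27,28,29,30,31): 1⊕0⊕0⊕1⊕0⊕1⊕0⊕1⊕1⊕1⊕1⊕0⊕1⊕0⊕1⊕0 = 1
s16 (pos 16,17,18,19,20,21,22,23,24,25,26,27,28,29,30,31): 1⊕1⊕1⊕1⊕1⊕1⊕1⊕0⊕1⊕1⊕1⊕0⊕1⊕0⊕1⊕0 = 0
Syndrome s16…s1 = 01000 → error at position 8.
Flip position 8: 1010100100101011111111011101010 → 1010100000101011111111011101010

1010100000101011111111011101010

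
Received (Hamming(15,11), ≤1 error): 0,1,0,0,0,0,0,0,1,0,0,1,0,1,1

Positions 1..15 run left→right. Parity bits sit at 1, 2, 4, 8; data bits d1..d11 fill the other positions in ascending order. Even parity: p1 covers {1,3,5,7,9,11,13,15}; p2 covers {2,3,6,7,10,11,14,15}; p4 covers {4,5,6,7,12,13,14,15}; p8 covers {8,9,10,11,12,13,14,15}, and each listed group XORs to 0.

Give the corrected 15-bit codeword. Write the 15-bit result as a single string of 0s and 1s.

s1 (pos 1,3,5,7,9,11,13,15): 0⊕0⊕0⊕0⊕1⊕0⊕0⊕1 = 0
s2 (pos 2,3,6,7,10,11,14,15): 1⊕0⊕0⊕0⊕0⊕0⊕1⊕1 = 1
s4 (pos 4,5,6,7,12,13,14,15): 0⊕0⊕0⊕0⊕1⊕0⊕1⊕1 = 1
s8 (pos 8,9,10,11,12,13,14,15): 0⊕1⊕0⊕0⊕1⊕0⊕1⊕1 = 0
Syndrome s8…s1 = 0110 → error at position 6.
Flip position 6: 010000001001011 → 010001001001011

010001001001011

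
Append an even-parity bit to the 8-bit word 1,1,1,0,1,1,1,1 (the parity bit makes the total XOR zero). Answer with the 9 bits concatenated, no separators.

XOR of the 8 data bits: 1⊕1⊕1⊕0⊕1⊕1⊕1⊕1 = 1
Parity bit = 1 (so all 9 bits XOR to 0).

111011111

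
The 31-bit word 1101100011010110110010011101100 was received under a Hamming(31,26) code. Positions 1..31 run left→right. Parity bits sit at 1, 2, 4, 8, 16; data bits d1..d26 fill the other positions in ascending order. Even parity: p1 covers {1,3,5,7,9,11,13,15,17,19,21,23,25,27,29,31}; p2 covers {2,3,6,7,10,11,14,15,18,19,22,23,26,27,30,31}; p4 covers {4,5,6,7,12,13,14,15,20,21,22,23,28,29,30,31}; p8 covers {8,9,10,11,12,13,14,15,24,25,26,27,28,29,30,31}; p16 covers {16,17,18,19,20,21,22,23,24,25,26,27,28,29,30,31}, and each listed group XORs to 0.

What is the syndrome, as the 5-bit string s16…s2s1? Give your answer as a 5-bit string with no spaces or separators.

s1 (pos 1,3,5,7,9,11,13,15,17,19,21,23,25,27,29,31): 1⊕0⊕1⊕0⊕1⊕0⊕0⊕1⊕1⊕0⊕1⊕0⊕1⊕0⊕1⊕0 = 0
s2 (pos 2,3,6,7,10,11,14,15,18,19,22,23,26,27,30,31): 1⊕0⊕0⊕0⊕1⊕0⊕1⊕1⊕1⊕0⊕0⊕0⊕1⊕0⊕0⊕0 = 0
s4 (pos 4,5,6,7,12,13,14,15,20,21,22,23,28,29,30,31): 1⊕1⊕0⊕0⊕1⊕0⊕1⊕1⊕0⊕1⊕0⊕0⊕1⊕1⊕0⊕0 = 0
s8 (pos 8,9,10,11,12,13,14,15,24,25,26,27,28,29,30,31): 0⊕1⊕1⊕0⊕1⊕0⊕1⊕1⊕1⊕1⊕1⊕0⊕1⊕1⊕0⊕0 = 0
s16 (pos 16,17,18,19,20,21,22,23,24,25,26,27,28,29,30,31): 0⊕1⊕1⊕0⊕0⊕1⊕0⊕0⊕1⊕1⊕1⊕0⊕1⊕1⊕0⊕0 = 0
Syndrome s16…s1 = 00000 → no error.

00000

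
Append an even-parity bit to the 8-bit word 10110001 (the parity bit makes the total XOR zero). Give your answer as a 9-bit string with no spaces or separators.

101100010

XOR of the 8 data bits: 1⊕0⊕1⊕1⊕0⊕0⊕0⊕1 = 0
Parity bit = 0 (so all 9 bits XOR to 0).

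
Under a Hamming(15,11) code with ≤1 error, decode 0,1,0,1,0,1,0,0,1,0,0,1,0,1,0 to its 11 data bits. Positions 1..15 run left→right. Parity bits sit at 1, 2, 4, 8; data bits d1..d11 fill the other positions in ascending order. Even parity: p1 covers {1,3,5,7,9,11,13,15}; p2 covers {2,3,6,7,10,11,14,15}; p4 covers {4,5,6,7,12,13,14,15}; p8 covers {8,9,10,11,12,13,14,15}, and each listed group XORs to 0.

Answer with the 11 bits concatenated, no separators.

s1 (pos 1,3,5,7,9,11,13,15): 0⊕0⊕0⊕0⊕1⊕0⊕0⊕0 = 1
s2 (pos 2,3,6,7,10,11,14,15): 1⊕0⊕1⊕0⊕0⊕0⊕1⊕0 = 1
s4 (pos 4,5,6,7,12,13,14,15): 1⊕0⊕1⊕0⊕1⊕0⊕1⊕0 = 0
s8 (pos 8,9,10,11,12,13,14,15): 0⊕1⊕0⊕0⊕1⊕0⊕1⊕0 = 1
Syndrome s8…s1 = 1011 → error at position 11.
Flip position 11: 010101001001010 → 010101001011010
Read data bits from positions 3,5,6,7,9,10,11,12,13,14,15: 00101011010

00101011010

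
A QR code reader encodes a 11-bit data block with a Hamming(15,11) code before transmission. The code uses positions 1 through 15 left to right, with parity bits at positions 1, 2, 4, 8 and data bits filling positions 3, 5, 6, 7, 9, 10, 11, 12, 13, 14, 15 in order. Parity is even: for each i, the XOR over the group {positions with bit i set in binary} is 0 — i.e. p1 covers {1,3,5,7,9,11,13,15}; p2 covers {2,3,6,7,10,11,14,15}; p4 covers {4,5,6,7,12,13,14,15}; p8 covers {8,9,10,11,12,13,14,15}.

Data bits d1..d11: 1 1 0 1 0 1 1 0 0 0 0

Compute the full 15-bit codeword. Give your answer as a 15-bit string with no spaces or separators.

Place data at non-parity positions: p1 p2 1 p4 1 0 1 p8 0 1 1 0 0 0 0
p1 (pos 1,3,5,7,9,11,13,15): XOR of data positions = 1⊕1⊕1⊕0⊕1⊕0⊕0 = 0
p2 (pos 2,3,6,7,10,11,14,15): XOR of data positions = 1⊕0⊕1⊕1⊕1⊕0⊕0 = 0
p4 (pos 4,5,6,7,12,13,14,15): XOR of data positions = 1⊕0⊕1⊕0⊕0⊕0⊕0 = 0
p8 (pos 8,9,10,11,12,13,14,15): XOR of data positions = 0⊕1⊕1⊕0⊕0⊕0⊕0 = 0
Codeword: 001010100110000

001010100110000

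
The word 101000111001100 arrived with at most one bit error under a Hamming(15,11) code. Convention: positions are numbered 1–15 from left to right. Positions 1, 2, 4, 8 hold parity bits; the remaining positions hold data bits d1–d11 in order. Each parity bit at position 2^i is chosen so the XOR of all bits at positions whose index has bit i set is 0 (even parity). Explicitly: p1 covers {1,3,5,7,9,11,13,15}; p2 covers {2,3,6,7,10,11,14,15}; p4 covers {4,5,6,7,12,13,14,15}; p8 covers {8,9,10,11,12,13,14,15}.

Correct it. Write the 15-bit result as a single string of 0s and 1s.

101010111001100

s1 (pos 1,3,5,7,9,11,13,15): 1⊕1⊕0⊕1⊕1⊕0⊕1⊕0 = 1
s2 (pos 2,3,6,7,10,11,14,15): 0⊕1⊕0⊕1⊕0⊕0⊕0⊕0 = 0
s4 (pos 4,5,6,7,12,13,14,15): 0⊕0⊕0⊕1⊕1⊕1⊕0⊕0 = 1
s8 (pos 8,9,10,11,12,13,14,15): 1⊕1⊕0⊕0⊕1⊕1⊕0⊕0 = 0
Syndrome s8…s1 = 0101 → error at position 5.
Flip position 5: 101000111001100 → 101010111001100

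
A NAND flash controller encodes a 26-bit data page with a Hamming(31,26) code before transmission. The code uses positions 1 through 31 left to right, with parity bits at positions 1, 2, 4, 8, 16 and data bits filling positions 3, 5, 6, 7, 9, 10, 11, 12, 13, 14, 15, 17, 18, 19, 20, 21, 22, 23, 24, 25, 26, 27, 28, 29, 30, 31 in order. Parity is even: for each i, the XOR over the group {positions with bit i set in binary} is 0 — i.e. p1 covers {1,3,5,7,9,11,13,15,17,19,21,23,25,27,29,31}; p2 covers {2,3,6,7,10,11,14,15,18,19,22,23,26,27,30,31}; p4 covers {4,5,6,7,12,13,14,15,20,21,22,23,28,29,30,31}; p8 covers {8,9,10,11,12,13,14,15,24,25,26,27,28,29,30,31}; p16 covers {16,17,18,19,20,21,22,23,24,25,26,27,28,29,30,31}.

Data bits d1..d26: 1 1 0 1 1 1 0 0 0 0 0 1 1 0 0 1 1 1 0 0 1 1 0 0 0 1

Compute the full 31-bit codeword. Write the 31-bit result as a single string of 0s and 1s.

1110101111000000110011100110001

Place data at non-parity positions: p1 p2 1 p4 1 0 1 p8 1 1 0 0 0 0 0 p16 1 1 0 0 1 1 1 0 0 1 1 0 0 0 1
p1 (pos 1,3,5,7,9,11,13,15,17,19,21,23,25,27,29,31): XOR of data positions = 1⊕1⊕1⊕1⊕0⊕0⊕0⊕1⊕0⊕1⊕1⊕0⊕1⊕0⊕1 = 1
p2 (pos 2,3,6,7,10,11,14,15,18,19,22,23,26,27,30,31): XOR of data positions = 1⊕0⊕1⊕1⊕0⊕0⊕0⊕1⊕0⊕1⊕1⊕1⊕1⊕0⊕1 = 1
p4 (pos 4,5,6,7,12,13,14,15,20,21,22,23,28,29,30,31): XOR of data positions = 1⊕0⊕1⊕0⊕0⊕0⊕0⊕0⊕1⊕1⊕1⊕0⊕0⊕0⊕1 = 0
p8 (pos 8,9,10,11,12,13,14,15,24,25,26,27,28,29,30,31): XOR of data positions = 1⊕1⊕0⊕0⊕0⊕0⊕0⊕0⊕0⊕1⊕1⊕0⊕0⊕0⊕1 = 1
p16 (pos 16,17,18,19,20,21,22,23,24,25,26,27,28,29,30,31): XOR of data positions = 1⊕1⊕0⊕0⊕1⊕1⊕1⊕0⊕0⊕1⊕1⊕0⊕0⊕0⊕1 = 0
Codeword: 1110101111000000110011100110001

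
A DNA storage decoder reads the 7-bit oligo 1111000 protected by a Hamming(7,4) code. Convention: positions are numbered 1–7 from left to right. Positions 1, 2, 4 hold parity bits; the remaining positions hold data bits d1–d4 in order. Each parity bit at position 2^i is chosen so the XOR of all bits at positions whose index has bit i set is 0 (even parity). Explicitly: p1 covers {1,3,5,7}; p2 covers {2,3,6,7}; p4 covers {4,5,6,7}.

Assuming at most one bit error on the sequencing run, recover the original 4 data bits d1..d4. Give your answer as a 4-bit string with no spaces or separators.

s1 (pos 1,3,5,7): 1⊕1⊕0⊕0 = 0
s2 (pos 2,3,6,7): 1⊕1⊕0⊕0 = 0
s4 (pos 4,5,6,7): 1⊕0⊕0⊕0 = 1
Syndrome s4…s1 = 100 → error at position 4.
Flip position 4: 1111000 → 1110000
Read data bits from positions 3,5,6,7: 1000

1000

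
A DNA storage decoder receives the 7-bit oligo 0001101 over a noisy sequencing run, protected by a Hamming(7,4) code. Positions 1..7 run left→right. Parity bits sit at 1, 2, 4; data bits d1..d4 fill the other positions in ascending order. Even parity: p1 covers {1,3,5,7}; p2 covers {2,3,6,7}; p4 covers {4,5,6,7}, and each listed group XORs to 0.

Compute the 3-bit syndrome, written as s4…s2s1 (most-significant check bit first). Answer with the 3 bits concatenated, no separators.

s1 (pos 1,3,5,7): 0⊕0⊕1⊕1 = 0
s2 (pos 2,3,6,7): 0⊕0⊕0⊕1 = 1
s4 (pos 4,5,6,7): 1⊕1⊕0⊕1 = 1
Syndrome s4…s1 = 110 → error at position 6.

110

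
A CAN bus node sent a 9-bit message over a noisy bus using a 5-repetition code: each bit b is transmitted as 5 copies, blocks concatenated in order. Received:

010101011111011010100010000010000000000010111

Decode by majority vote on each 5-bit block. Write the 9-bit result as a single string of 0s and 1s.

Block 1 (01010): 2 ones → 0
Block 2 (10111): 4 ones → 1
Block 3 (11011): 4 ones → 1
Block 4 (01010): 2 ones → 0
Block 5 (00100): 1 one → 0
Block 6 (00010): 1 one → 0
Block 7 (00000): 0 ones → 0
Block 8 (00000): 0 ones → 0
Block 9 (10111): 4 ones → 1

011000001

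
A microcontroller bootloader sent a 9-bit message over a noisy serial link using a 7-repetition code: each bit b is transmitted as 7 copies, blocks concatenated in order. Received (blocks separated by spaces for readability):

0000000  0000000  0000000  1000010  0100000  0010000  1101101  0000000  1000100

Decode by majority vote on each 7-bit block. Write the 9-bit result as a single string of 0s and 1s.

000000100

Block 1 (0000000): 0 ones → 0
Block 2 (0000000): 0 ones → 0
Block 3 (0000000): 0 ones → 0
Block 4 (1000010): 2 ones → 0
Block 5 (0100000): 1 one → 0
Block 6 (0010000): 1 one → 0
Block 7 (1101101): 5 ones → 1
Block 8 (0000000): 0 ones → 0
Block 9 (1000100): 2 ones → 0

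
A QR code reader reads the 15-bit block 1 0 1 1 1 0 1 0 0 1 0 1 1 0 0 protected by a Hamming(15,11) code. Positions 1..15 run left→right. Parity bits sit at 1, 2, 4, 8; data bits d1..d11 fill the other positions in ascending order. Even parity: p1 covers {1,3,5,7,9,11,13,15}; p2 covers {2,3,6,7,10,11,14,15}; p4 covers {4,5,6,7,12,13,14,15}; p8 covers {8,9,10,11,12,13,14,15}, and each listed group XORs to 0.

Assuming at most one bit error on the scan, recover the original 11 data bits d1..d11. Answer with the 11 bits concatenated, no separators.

s1 (pos 1,3,5,7,9,11,13,15): 1⊕1⊕1⊕1⊕0⊕0⊕1⊕0 = 1
s2 (pos 2,3,6,7,10,11,14,15): 0⊕1⊕0⊕1⊕1⊕0⊕0⊕0 = 1
s4 (pos 4,5,6,7,12,13,14,15): 1⊕1⊕0⊕1⊕1⊕1⊕0⊕0 = 1
s8 (pos 8,9,10,11,12,13,14,15): 0⊕0⊕1⊕0⊕1⊕1⊕0⊕0 = 1
Syndrome s8…s1 = 1111 → error at position 15.
Flip position 15: 101110100101100 → 101110100101101
Read data bits from positions 3,5,6,7,9,10,11,12,13,14,15: 11010101101

11010101101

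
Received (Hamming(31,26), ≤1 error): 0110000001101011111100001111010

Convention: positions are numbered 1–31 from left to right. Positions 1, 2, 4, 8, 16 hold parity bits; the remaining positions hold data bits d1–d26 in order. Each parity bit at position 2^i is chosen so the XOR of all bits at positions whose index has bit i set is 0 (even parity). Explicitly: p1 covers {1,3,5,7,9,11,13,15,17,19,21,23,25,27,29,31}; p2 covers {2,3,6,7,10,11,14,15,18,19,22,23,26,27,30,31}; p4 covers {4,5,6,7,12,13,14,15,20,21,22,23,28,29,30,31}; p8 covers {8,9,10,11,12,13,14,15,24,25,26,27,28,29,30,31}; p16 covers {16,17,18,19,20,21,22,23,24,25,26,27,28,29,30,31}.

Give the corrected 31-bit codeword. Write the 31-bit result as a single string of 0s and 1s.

s1 (pos 1,3,5,7,9,11,13,15,17,19,21,23,25,27,29,31): 0⊕1⊕0⊕0⊕0⊕1⊕1⊕1⊕1⊕1⊕0⊕0⊕1⊕1⊕0⊕0 = 0
s2 (pos 2,3,6,7,10,11,14,15,18,19,22,23,26,27,30,31): 1⊕1⊕0⊕0⊕1⊕1⊕0⊕1⊕1⊕1⊕0⊕0⊕1⊕1⊕1⊕0 = 0
s4 (pos 4,5,6,7,12,13,14,15,20,21,22,23,28,29,30,31): 0⊕0⊕0⊕0⊕0⊕1⊕0⊕1⊕1⊕0⊕0⊕0⊕1⊕0⊕1⊕0 = 1
s8 (pos 8,9,10,11,12,13,14,15,24,25,26,27,28,29,30,31): 0⊕0⊕1⊕1⊕0⊕1⊕0⊕1⊕0⊕1⊕1⊕1⊕1⊕0⊕1⊕0 = 1
s16 (pos 16,17,18,19,20,21,22,23,24,25,26,27,28,29,30,31): 1⊕1⊕1⊕1⊕1⊕0⊕0⊕0⊕0⊕1⊕1⊕1⊕1⊕0⊕1⊕0 = 0
Syndrome s16…s1 = 01100 → error at position 12.
Flip position 12: 0110000001101011111100001111010 → 0110000001111011111100001111010

0110000001111011111100001111010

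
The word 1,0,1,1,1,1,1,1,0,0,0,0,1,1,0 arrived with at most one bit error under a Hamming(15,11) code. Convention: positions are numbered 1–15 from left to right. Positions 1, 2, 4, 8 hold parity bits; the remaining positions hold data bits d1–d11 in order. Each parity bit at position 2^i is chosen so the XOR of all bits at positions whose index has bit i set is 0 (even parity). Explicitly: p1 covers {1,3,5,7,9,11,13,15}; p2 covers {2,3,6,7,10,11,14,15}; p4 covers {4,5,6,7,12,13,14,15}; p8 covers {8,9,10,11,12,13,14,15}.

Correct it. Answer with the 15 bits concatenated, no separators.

s1 (pos 1,3,5,7,9,11,13,15): 1⊕1⊕1⊕1⊕0⊕0⊕1⊕0 = 1
s2 (pos 2,3,6,7,10,11,14,15): 0⊕1⊕1⊕1⊕0⊕0⊕1⊕0 = 0
s4 (pos 4,5,6,7,12,13,14,15): 1⊕1⊕1⊕1⊕0⊕1⊕1⊕0 = 0
s8 (pos 8,9,10,11,12,13,14,15): 1⊕0⊕0⊕0⊕0⊕1⊕1⊕0 = 1
Syndrome s8…s1 = 1001 → error at position 9.
Flip position 9: 101111110000110 → 101111111000110

101111111000110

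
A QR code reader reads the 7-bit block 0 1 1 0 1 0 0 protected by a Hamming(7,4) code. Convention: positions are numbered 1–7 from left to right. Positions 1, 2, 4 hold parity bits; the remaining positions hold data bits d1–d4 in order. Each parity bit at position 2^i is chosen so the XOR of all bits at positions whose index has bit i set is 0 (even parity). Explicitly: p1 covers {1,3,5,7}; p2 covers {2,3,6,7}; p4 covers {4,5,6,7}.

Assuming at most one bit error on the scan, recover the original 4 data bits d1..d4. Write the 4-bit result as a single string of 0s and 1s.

s1 (pos 1,3,5,7): 0⊕1⊕1⊕0 = 0
s2 (pos 2,3,6,7): 1⊕1⊕0⊕0 = 0
s4 (pos 4,5,6,7): 0⊕1⊕0⊕0 = 1
Syndrome s4…s1 = 100 → error at position 4.
Flip position 4: 0110100 → 0111100
Read data bits from positions 3,5,6,7: 1100

1100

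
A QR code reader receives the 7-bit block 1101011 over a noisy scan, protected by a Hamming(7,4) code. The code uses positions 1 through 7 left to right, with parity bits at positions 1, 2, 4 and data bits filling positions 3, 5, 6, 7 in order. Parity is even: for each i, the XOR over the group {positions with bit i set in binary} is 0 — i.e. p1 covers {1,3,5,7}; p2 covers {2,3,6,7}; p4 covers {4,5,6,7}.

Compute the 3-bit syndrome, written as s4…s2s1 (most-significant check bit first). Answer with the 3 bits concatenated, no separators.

s1 (pos 1,3,5,7): 1⊕0⊕0⊕1 = 0
s2 (pos 2,3,6,7): 1⊕0⊕1⊕1 = 1
s4 (pos 4,5,6,7): 1⊕0⊕1⊕1 = 1
Syndrome s4…s1 = 110 → error at position 6.

110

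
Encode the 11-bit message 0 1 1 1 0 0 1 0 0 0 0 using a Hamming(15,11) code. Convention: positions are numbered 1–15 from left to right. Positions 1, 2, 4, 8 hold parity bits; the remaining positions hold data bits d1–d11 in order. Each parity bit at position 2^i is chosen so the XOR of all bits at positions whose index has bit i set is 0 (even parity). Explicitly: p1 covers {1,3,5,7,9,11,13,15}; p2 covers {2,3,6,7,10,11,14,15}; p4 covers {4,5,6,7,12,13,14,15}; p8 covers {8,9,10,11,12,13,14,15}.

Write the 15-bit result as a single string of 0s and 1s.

Place data at non-parity positions: p1 p2 0 p4 1 1 1 p8 0 0 1 0 0 0 0
p1 (pos 1,3,5,7,9,11,13,15): XOR of data positions = 0⊕1⊕1⊕0⊕1⊕0⊕0 = 1
p2 (pos 2,3,6,7,10,11,14,15): XOR of data positions = 0⊕1⊕1⊕0⊕1⊕0⊕0 = 1
p4 (pos 4,5,6,7,12,13,14,15): XOR of data positions = 1⊕1⊕1⊕0⊕0⊕0⊕0 = 1
p8 (pos 8,9,10,11,12,13,14,15): XOR of data positions = 0⊕0⊕1⊕0⊕0⊕0⊕0 = 1
Codeword: 110111110010000

110111110010000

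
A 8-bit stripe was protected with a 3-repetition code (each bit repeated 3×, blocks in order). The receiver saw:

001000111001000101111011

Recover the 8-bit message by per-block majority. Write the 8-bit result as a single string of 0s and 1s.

Block 1 (001): 1 one → 0
Block 2 (000): 0 ones → 0
Block 3 (111): 3 ones → 1
Block 4 (001): 1 one → 0
Block 5 (000): 0 ones → 0
Block 6 (101): 2 ones → 1
Block 7 (111): 3 ones → 1
Block 8 (011): 2 ones → 1

00100111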